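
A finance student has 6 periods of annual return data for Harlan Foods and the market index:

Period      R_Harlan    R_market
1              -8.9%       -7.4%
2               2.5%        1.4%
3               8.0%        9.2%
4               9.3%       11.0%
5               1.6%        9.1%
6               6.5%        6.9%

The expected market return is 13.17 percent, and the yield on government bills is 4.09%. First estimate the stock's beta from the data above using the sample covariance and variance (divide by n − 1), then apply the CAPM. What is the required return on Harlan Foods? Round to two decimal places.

Mean R_i = (-8.9 + 2.5 + 8.0 + 9.3 + 1.6 + 6.5) / 6 = 3.1667%
Mean R_m = (-7.4 + 1.4 + 9.2 + 11.0 + 9.1 + 6.9) / 6 = 5.0333%
Σ(R_i − R̄_i)(R_m − R̄_m) = 209.0367  ⇒  Cov = 209.0367 / 5 = 41.8073
Σ(R_m − R̄_m)² = 240.7733  ⇒  Var(R_m) = 240.7733 / 5 = 48.1547
β = Cov / Var(R_m) = 41.8073 / 48.1547 = 0.8682
MRP = 13.17% − 4.09% = 9.08%
E(R) = R_f + β × MRP = 4.09% + 0.8682 × 9.08% = 11.97%

11.97%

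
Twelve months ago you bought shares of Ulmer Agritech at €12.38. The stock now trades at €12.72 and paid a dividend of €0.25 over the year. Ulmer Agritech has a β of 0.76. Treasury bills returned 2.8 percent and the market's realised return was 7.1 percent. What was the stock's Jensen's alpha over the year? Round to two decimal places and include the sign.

-1.30%

Realised HPR = (P1 + D1 − P0) / P0 = (12.72 + 0.25 − 12.38) / 12.38 = 0.59 / 12.38 = 4.7658%
MRP = 7.1% − 2.8% = 4.30%
CAPM required = R_f + β·MRP = 2.8% + 0.76 × 4.3% = 6.0680%
α = realised − required = 4.7658% − 6.0680% = -1.30%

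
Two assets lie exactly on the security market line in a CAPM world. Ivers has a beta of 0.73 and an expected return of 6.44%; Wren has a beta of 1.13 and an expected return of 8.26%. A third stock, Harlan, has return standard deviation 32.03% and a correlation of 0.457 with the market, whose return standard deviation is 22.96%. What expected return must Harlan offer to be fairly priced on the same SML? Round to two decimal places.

6.02%

MRP = (8.26% − 6.44%) / (1.13 − 0.73) = 4.5500%
R_f = 6.44% − 0.73 × 4.5500% = 3.1185%
β_Harlan = ρ·σ_i/σ_m = 0.457 × 32.03 / 22.96 = 0.6375
E(R_Harlan) = R_f + β × MRP = 3.1185% + 0.6375 × 4.5500% = 6.02%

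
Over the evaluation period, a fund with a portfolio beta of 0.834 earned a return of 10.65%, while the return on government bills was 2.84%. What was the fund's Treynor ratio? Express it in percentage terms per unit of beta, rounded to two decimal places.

9.36%

Treynor = (R_P − R_f) / β_P = (10.65% − 2.84%) / 0.8340 = 7.81% / 0.8340 = 9.36%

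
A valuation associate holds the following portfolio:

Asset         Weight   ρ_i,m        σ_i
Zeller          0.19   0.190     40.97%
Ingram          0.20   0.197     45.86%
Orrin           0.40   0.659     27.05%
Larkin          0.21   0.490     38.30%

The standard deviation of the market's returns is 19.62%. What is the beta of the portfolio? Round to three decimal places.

β_Zeller = 0.190 × 40.97% / 19.62% = 0.3968
β_Ingram = 0.197 × 45.86% / 19.62% = 0.4605
β_Orrin = 0.659 × 27.05% / 19.62% = 0.9086
β_Larkin = 0.490 × 38.30% / 19.62% = 0.9565
β_P = Σ w_i β_i = 0.19×0.3968 + 0.20×0.4605 + 0.40×0.9086 + 0.21×0.9565 = 0.7318

0.732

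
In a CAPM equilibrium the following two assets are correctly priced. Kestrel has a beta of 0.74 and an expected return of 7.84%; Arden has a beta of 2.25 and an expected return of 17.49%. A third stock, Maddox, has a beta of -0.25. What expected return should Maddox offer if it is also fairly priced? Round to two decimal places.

MRP (SML slope) = (17.49% − 7.84%) / (2.25 − 0.74) = 9.65% / 1.51 = 6.3907%
R_f (intercept) = 7.84% − 0.74 × 6.3907% = 3.1109%
E(R_Maddox) = R_f + β × MRP = 3.1109% + -0.25 × 6.3907% = 1.51%

1.51%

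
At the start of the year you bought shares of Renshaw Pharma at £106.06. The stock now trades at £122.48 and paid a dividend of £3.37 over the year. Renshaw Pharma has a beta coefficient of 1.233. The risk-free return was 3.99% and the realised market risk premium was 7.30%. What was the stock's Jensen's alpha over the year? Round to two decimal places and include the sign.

+5.67%

Realised HPR = (P1 + D1 − P0) / P0 = (122.48 + 3.37 − 106.06) / 106.06 = 19.79 / 106.06 = 18.6592%
CAPM required = R_f + β·MRP = 3.99% + 1.233 × 7.30% = 12.99090%
α = realised − required = 18.6592% − 12.99090% = +5.67%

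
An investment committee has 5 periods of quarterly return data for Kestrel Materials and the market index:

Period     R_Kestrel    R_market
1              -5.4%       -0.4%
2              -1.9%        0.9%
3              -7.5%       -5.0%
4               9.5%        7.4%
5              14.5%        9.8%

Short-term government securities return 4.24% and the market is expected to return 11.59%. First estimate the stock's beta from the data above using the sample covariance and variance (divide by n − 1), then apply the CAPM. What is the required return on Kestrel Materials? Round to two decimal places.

Mean R_i = (-5.4 − 1.9 − 7.5 + 9.5 + 14.5) / 5 = 1.8400%
Mean R_m = (-0.4 + 0.9 − 5.0 + 7.4 + 9.8) / 5 = 2.5400%
Σ(R_i − R̄_i)(R_m − R̄_m) = 226.9820  ⇒  Cov = 226.9820 / 4 = 56.7455
Σ(R_m − R̄_m)² = 144.5120  ⇒  Var(R_m) = 144.5120 / 4 = 36.1280
β = Cov / Var(R_m) = 56.7455 / 36.1280 = 1.5707
MRP = 11.59% − 4.24% = 7.35%
E(R) = R_f + β × MRP = 4.24% + 1.5707 × 7.35% = 15.78%

15.78%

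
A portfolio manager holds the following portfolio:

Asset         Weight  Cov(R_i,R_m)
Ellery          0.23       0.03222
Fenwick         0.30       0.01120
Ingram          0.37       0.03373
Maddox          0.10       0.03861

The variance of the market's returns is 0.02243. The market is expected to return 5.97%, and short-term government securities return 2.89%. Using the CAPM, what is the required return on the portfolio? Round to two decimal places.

β_Ellery = 0.03222 / 0.02243 = 1.4365
β_Fenwick = 0.01120 / 0.02243 = 0.4993
β_Ingram = 0.03373 / 0.02243 = 1.5038
β_Maddox = 0.03861 / 0.02243 = 1.7214
β_P = Σ w_i β_i = 0.23×1.4365 + 0.30×0.4993 + 0.37×1.5038 + 0.10×1.7214 = 1.2087
MRP = 5.97% − 2.89% = 3.08%
E(R_P) = R_f + β_P × MRP = 2.89% + 1.2087 × 3.08% = 6.61%

6.61%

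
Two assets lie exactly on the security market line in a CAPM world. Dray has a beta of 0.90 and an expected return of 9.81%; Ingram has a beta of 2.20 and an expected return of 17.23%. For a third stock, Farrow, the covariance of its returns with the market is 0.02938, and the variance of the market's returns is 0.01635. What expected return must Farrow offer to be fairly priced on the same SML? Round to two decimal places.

MRP = (17.23% − 9.81%) / (2.20 − 0.90) = 5.7077%
R_f = 9.81% − 0.90 × 5.7077% = 4.6731%
β_Farrow = Cov / Var(R_m) = 0.02938 / 0.01635 = 1.7969
E(R_Farrow) = R_f + β × MRP = 4.6731% + 1.7969 × 5.7077% = 14.93%

14.93%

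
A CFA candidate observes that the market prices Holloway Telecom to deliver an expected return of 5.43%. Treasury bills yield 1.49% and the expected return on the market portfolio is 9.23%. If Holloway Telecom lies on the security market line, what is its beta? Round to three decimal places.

MRP = 9.23% − 1.49% = 7.74%
β = (E(R) − R_f) / MRP = (5.43% − 1.49%) / 7.74% = 3.94% / 7.74% = 0.509

0.509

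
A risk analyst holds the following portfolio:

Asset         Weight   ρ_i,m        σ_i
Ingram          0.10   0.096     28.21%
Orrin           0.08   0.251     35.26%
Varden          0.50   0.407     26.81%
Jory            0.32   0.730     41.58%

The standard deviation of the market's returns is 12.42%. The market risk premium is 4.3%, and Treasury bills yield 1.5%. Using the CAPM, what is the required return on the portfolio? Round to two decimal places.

β_Ingram = 0.096 × 28.21% / 12.42% = 0.2180
β_Orrin = 0.251 × 35.26% / 12.42% = 0.7126
β_Varden = 0.407 × 26.81% / 12.42% = 0.8786
β_Jory = 0.730 × 41.58% / 12.42% = 2.4439
β_P = Σ w_i β_i = 0.10×0.2180 + 0.08×0.7126 + 0.50×0.8786 + 0.32×2.4439 = 1.3002
E(R_P) = R_f + β_P × MRP = 1.5% + 1.3002 × 4.3% = 7.09%

7.09%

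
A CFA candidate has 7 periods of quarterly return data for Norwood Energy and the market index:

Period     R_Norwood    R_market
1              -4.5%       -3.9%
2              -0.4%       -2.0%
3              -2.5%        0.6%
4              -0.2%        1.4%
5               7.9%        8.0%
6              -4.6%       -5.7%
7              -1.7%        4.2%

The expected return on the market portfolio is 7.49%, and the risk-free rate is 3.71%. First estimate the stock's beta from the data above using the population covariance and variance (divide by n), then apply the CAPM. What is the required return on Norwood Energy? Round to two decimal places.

6.55%

Mean R_i = (-4.5 − 0.4 − 2.5 − 0.2 + 7.9 − 4.6 − 1.7) / 7 = -0.8571%
Mean R_m = (-3.9 − 2.0 + 0.6 + 1.4 + 8.0 − 5.7 + 4.2) / 7 = 0.3714%
Σ(R_i − R̄_i)(R_m − R̄_m) = 101.0786  ⇒  Cov = 101.0786 / 7 = 14.4398
Σ(R_m − R̄_m)² = 134.6943  ⇒  Var(R_m) = 134.6943 / 7 = 19.2420
β = Cov / Var(R_m) = 14.4398 / 19.2420 = 0.7504
MRP = 7.49% − 3.71% = 3.78%
E(R) = R_f + β × MRP = 3.71% + 0.7504 × 3.78% = 6.55%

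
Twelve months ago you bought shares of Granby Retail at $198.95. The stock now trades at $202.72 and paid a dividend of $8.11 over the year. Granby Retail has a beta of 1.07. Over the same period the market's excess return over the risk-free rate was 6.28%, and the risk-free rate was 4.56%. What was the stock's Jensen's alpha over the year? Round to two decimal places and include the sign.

Realised HPR = (P1 + D1 − P0) / P0 = (202.72 + 8.11 − 198.95) / 198.95 = 11.88 / 198.95 = 5.9713%
CAPM required = R_f + β·MRP = 4.56% + 1.07 × 6.28% = 11.2796%
α = realised − required = 5.9713% − 11.2796% = -5.31%

-5.31%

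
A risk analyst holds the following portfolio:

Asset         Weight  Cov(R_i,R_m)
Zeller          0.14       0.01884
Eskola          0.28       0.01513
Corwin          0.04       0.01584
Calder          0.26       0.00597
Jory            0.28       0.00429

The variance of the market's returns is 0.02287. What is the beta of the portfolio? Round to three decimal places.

0.449

β_Zeller = 0.01884 / 0.02287 = 0.8238
β_Eskola = 0.01513 / 0.02287 = 0.6616
β_Corwin = 0.01584 / 0.02287 = 0.6926
β_Calder = 0.00597 / 0.02287 = 0.2610
β_Jory = 0.00429 / 0.02287 = 0.1876
β_P = Σ w_i β_i = 0.14×0.8238 + 0.28×0.6616 + 0.04×0.6926 + 0.26×0.2610 + 0.28×0.1876 = 0.4487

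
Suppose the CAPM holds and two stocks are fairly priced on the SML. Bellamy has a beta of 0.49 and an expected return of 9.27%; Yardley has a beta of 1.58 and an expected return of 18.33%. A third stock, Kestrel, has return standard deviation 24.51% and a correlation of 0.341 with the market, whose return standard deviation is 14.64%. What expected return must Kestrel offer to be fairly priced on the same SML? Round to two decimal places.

MRP = (18.33% − 9.27%) / (1.58 − 0.49) = 8.3119%
R_f = 9.27% − 0.49 × 8.3119% = 5.1972%
β_Kestrel = ρ·σ_i/σ_m = 0.341 × 24.51 / 14.64 = 0.5709
E(R_Kestrel) = R_f + β × MRP = 5.1972% + 0.5709 × 8.3119% = 9.94%

9.94%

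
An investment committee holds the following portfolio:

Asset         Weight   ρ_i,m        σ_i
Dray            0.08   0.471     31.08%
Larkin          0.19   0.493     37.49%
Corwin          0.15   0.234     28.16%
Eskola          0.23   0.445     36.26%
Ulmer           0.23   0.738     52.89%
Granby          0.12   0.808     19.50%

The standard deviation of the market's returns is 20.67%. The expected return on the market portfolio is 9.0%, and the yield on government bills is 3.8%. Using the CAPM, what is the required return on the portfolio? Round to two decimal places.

β_Dray = 0.471 × 31.08% / 20.67% = 0.7082
β_Larkin = 0.493 × 37.49% / 20.67% = 0.8942
β_Corwin = 0.234 × 28.16% / 20.67% = 0.3188
β_Eskola = 0.445 × 36.26% / 20.67% = 0.7806
β_Ulmer = 0.738 × 52.89% / 20.67% = 1.8884
β_Granby = 0.808 × 19.50% / 20.67% = 0.7623
β_P = Σ w_i β_i = 0.08×0.7082 + 0.19×0.8942 + 0.15×0.3188 + 0.23×0.7806 + 0.23×1.8884 + 0.12×0.7623 = 0.9797
MRP = 9.0% − 3.8% = 5.20%
E(R_P) = R_f + β_P × MRP = 3.8% + 0.9797 × 5.2% = 8.89%

8.89%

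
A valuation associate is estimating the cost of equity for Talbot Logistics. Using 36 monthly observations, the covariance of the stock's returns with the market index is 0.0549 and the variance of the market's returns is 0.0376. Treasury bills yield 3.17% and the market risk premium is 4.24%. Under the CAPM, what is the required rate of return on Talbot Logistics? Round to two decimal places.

9.36%

β = Cov(R_i, R_m) / Var(R_m) = 0.0549 / 0.0376 = 1.4601
E(R) = R_f + β × MRP = 3.17% + 1.4601 × 4.24% = 9.36%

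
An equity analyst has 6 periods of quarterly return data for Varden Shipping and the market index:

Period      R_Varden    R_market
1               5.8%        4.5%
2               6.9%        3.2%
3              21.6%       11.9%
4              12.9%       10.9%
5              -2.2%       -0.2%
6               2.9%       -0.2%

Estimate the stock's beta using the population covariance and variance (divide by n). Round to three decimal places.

Mean R_i = (5.8 + 6.9 + 21.6 + 12.9 − 2.2 + 2.9) / 6 = 7.9833%
Mean R_m = (4.5 + 3.2 + 11.9 + 10.9 − 0.2 − 0.2) / 6 = 5.0167%
Σ(R_i − R̄_i)(R_m − R̄_m) = 205.3917  ⇒  Cov = 205.3917 / 6 = 34.2320
Σ(R_m − R̄_m)² = 139.9883  ⇒  Var(R_m) = 139.9883 / 6 = 23.3314
β = Cov / Var(R_m) = 34.2320 / 23.3314 = 1.4672

1.467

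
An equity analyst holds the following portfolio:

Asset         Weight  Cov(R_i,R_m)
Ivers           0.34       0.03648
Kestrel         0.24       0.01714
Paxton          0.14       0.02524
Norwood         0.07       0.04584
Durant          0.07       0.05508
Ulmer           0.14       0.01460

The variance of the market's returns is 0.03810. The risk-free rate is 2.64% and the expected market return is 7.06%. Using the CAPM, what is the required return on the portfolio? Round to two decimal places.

β_Ivers = 0.03648 / 0.03810 = 0.9575
β_Kestrel = 0.01714 / 0.03810 = 0.4499
β_Paxton = 0.02524 / 0.03810 = 0.6625
β_Norwood = 0.04584 / 0.03810 = 1.2031
β_Durant = 0.05508 / 0.03810 = 1.4457
β_Ulmer = 0.01460 / 0.03810 = 0.3832
β_P = Σ w_i β_i = 0.34×0.9575 + 0.24×0.4499 + 0.14×0.6625 + 0.07×1.2031 + 0.07×1.4457 + 0.14×0.3832 = 0.7653
MRP = 7.06% − 2.64% = 4.42%
E(R_P) = R_f + β_P × MRP = 2.64% + 0.7653 × 4.42% = 6.02%

6.02%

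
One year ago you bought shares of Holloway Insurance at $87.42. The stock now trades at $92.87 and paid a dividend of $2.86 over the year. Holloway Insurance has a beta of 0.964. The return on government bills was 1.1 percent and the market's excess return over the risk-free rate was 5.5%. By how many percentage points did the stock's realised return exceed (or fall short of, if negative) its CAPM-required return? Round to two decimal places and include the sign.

Realised HPR = (P1 + D1 − P0) / P0 = (92.87 + 2.86 − 87.42) / 87.42 = 8.31 / 87.42 = 9.5058%
CAPM required = R_f + β·MRP = 1.1% + 0.964 × 5.5% = 6.4020%
α = realised − required = 9.5058% − 6.4020% = +3.10%

+3.10%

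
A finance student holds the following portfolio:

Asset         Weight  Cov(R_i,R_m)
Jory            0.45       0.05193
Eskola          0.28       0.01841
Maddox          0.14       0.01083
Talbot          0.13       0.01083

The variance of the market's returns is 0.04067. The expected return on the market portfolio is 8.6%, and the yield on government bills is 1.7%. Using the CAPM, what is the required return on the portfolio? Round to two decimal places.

7.04%

β_Jory = 0.05193 / 0.04067 = 1.2769
β_Eskola = 0.01841 / 0.04067 = 0.4527
β_Maddox = 0.01083 / 0.04067 = 0.2663
β_Talbot = 0.01083 / 0.04067 = 0.2663
β_P = Σ w_i β_i = 0.45×1.2769 + 0.28×0.4527 + 0.14×0.2663 + 0.13×0.2663 = 0.7733
MRP = 8.6% − 1.7% = 6.90%
E(R_P) = R_f + β_P × MRP = 1.7% + 0.7733 × 6.9% = 7.04%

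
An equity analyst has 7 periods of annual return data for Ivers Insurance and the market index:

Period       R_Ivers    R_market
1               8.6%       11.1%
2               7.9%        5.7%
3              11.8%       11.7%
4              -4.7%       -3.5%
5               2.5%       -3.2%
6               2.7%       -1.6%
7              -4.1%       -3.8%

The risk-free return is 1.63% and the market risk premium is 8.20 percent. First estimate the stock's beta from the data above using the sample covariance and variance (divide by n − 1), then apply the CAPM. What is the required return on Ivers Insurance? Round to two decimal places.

Mean R_i = (8.6 + 7.9 + 11.8 − 4.7 + 2.5 + 2.7 − 4.1) / 7 = 3.5286%
Mean R_m = (11.1 + 5.7 + 11.7 − 3.5 − 3.2 − 1.6 − 3.8) / 7 = 2.3429%
Σ(R_i − R̄_i)(R_m − R̄_m) = 240.3914  ⇒  Cov = 240.3914 / 6 = 40.0652
Σ(R_m − R̄_m)² = 293.6571  ⇒  Var(R_m) = 293.6571 / 6 = 48.9429
β = Cov / Var(R_m) = 40.0652 / 48.9429 = 0.8186
E(R) = R_f + β × MRP = 1.63% + 0.8186 × 8.20% = 8.34%

8.34%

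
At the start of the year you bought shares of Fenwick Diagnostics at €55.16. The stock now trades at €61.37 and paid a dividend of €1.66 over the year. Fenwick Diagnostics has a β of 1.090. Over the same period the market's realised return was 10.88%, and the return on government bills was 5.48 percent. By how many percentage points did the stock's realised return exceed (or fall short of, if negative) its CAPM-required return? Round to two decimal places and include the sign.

Realised HPR = (P1 + D1 − P0) / P0 = (61.37 + 1.66 − 55.16) / 55.16 = 7.87 / 55.16 = 14.2676%
MRP = 10.88% − 5.48% = 5.40%
CAPM required = R_f + β·MRP = 5.48% + 1.090 × 5.40% = 11.36600%
α = realised − required = 14.2676% − 11.36600% = +2.90%

+2.90%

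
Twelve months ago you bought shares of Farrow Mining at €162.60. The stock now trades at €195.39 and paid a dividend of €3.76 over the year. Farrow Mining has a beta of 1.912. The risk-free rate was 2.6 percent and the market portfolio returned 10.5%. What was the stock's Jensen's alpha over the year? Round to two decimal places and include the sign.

Realised HPR = (P1 + D1 − P0) / P0 = (195.39 + 3.76 − 162.60) / 162.60 = 36.55 / 162.60 = 22.4785%
MRP = 10.5% − 2.6% = 7.90%
CAPM required = R_f + β·MRP = 2.6% + 1.912 × 7.9% = 17.7048%
α = realised − required = 22.4785% − 17.7048% = +4.77%

+4.77%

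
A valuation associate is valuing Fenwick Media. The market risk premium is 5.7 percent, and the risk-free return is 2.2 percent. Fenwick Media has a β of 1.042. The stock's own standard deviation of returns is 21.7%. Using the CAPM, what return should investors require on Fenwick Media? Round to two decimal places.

8.14%

E(R) = R_f + β × MRP = 2.2% + 1.042 × 5.7% = 8.14%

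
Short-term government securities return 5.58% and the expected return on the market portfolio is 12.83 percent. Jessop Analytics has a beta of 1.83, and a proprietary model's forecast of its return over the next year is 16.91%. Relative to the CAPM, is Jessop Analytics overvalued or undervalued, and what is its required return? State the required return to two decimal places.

MRP = 12.83% − 5.58% = 7.25%
Required return = R_f + β·MRP = 5.58% + 1.83 × 7.25% = 18.85%
Forecast 16.91% < required 18.85% → the stock plots below the SML → overvalued.

Overvalued; required return 18.85%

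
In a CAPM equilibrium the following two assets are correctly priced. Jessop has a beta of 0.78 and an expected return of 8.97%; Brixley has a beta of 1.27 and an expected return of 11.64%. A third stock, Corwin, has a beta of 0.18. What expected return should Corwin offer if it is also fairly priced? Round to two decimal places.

MRP (SML slope) = (11.64% − 8.97%) / (1.27 − 0.78) = 2.67% / 0.49 = 5.4490%
R_f (intercept) = 8.97% − 0.78 × 5.4490% = 4.7198%
E(R_Corwin) = R_f + β × MRP = 4.7198% + 0.18 × 5.4490% = 5.70%

5.70%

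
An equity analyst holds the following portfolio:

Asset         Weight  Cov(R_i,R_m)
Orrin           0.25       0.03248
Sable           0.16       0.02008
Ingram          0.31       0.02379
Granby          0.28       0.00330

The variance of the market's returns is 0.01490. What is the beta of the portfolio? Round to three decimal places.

β_Orrin = 0.03248 / 0.01490 = 2.1799
β_Sable = 0.02008 / 0.01490 = 1.3477
β_Ingram = 0.02379 / 0.01490 = 1.5966
β_Granby = 0.00330 / 0.01490 = 0.2215
β_P = Σ w_i β_i = 0.25×2.1799 + 0.16×1.3477 + 0.31×1.5966 + 0.28×0.2215 = 1.3176

1.318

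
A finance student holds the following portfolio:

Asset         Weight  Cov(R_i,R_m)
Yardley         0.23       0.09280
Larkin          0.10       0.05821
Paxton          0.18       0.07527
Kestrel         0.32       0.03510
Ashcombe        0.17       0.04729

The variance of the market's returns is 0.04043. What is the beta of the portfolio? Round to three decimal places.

β_Yardley = 0.09280 / 0.04043 = 2.2953
β_Larkin = 0.05821 / 0.04043 = 1.4398
β_Paxton = 0.07527 / 0.04043 = 1.8617
β_Kestrel = 0.03510 / 0.04043 = 0.8682
β_Ashcombe = 0.04729 / 0.04043 = 1.1697
β_P = Σ w_i β_i = 0.23×2.2953 + 0.10×1.4398 + 0.18×1.8617 + 0.32×0.8682 + 0.17×1.1697 = 1.4837

1.484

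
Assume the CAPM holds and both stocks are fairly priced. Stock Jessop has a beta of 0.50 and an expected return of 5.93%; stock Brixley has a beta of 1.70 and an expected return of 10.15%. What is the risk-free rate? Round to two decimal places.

4.17%

Both satisfy E(R) = R_f + β·MRP, so the slope of the SML is
MRP = (10.15% − 5.93%) / (1.70 − 0.50) = 4.22% / 1.20 = 3.5167%
R_f = E(R_Jessop) − β_Jessop·MRP = 5.93% − 0.50 × 3.5167% = 4.1717%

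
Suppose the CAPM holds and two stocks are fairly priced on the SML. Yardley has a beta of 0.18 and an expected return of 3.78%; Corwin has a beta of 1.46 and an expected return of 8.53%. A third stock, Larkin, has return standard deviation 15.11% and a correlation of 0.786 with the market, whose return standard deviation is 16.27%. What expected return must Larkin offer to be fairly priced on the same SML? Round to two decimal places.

5.82%

MRP = (8.53% − 3.78%) / (1.46 − 0.18) = 3.7109%
R_f = 3.78% − 0.18 × 3.7109% = 3.1120%
β_Larkin = ρ·σ_i/σ_m = 0.786 × 15.11 / 16.27 = 0.7300
E(R_Larkin) = R_f + β × MRP = 3.1120% + 0.7300 × 3.7109% = 5.82%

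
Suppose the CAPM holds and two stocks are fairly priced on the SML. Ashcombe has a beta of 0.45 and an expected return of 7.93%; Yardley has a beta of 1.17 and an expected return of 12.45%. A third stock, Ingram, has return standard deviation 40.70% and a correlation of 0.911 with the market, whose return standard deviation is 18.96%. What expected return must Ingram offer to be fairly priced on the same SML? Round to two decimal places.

MRP = (12.45% − 7.93%) / (1.17 − 0.45) = 6.2778%
R_f = 7.93% − 0.45 × 6.2778% = 5.1050%
β_Ingram = ρ·σ_i/σ_m = 0.911 × 40.70 / 18.96 = 1.9556
E(R_Ingram) = R_f + β × MRP = 5.1050% + 1.9556 × 6.2778% = 17.38%

17.38%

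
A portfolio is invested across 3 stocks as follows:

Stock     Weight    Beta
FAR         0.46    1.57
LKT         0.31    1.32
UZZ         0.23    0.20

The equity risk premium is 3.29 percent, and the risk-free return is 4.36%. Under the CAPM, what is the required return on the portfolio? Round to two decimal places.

8.23%

β_P = Σ w_i β_i = 0.46×1.57 + 0.31×1.32 + 0.23×0.20 = 1.1774
E(R_P) = R_f + β_P × MRP = 4.36% + 1.1774 × 3.29% = 8.23%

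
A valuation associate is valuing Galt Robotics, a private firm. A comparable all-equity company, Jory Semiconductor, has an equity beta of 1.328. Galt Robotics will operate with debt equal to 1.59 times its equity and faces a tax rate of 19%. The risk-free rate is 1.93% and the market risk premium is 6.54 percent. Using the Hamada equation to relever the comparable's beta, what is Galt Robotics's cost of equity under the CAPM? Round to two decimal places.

21.80%

β_L = β_U × [1 + (1 − t)(D/E)] = 1.328 × [1 + (1 − 0.19) × 1.59]
    = 1.328 × [1 + 0.81 × 1.59] = 1.328 × 2.2879 = 3.0383
E(R) = R_f + β_L × MRP = 1.93% + 3.0383 × 6.54% = 21.80%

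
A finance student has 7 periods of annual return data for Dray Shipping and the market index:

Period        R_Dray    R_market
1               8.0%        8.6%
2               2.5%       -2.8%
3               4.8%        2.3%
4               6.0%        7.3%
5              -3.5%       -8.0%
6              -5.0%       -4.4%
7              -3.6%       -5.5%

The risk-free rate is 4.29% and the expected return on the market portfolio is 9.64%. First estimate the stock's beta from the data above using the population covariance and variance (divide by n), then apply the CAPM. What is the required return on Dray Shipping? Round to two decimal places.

Mean R_i = (8.0 + 2.5 + 4.8 + 6.0 − 3.5 − 5.0 − 3.6) / 7 = 1.3143%
Mean R_m = (8.6 − 2.8 + 2.3 + 7.3 − 8.0 − 4.4 − 5.5) / 7 = -0.3571%
Σ(R_i − R̄_i)(R_m − R̄_m) = 189.7257  ⇒  Cov = 189.7257 / 7 = 27.1037
Σ(R_m − R̄_m)² = 253.0971  ⇒  Var(R_m) = 253.0971 / 7 = 36.1567
β = Cov / Var(R_m) = 27.1037 / 36.1567 = 0.7496
MRP = 9.64% − 4.29% = 5.35%
E(R) = R_f + β × MRP = 4.29% + 0.7496 × 5.35% = 8.30%

8.30%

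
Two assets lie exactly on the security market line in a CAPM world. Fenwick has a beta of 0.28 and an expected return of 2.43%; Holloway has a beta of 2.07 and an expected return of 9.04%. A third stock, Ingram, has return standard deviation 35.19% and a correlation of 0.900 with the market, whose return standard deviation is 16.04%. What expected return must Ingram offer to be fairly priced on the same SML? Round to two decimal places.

8.69%

MRP = (9.04% − 2.43%) / (2.07 − 0.28) = 3.6927%
R_f = 2.43% − 0.28 × 3.6927% = 1.3960%
β_Ingram = ρ·σ_i/σ_m = 0.900 × 35.19 / 16.04 = 1.9745
E(R_Ingram) = R_f + β × MRP = 1.3960% + 1.9745 × 3.6927% = 8.69%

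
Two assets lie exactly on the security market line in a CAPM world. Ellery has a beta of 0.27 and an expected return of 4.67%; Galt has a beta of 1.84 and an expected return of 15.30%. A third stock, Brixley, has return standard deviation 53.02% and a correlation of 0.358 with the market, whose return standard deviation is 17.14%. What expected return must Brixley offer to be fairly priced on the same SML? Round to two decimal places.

10.34%

MRP = (15.30% − 4.67%) / (1.84 − 0.27) = 6.7707%
R_f = 4.67% − 0.27 × 6.7707% = 2.8419%
β_Brixley = ρ·σ_i/σ_m = 0.358 × 53.02 / 17.14 = 1.1074
E(R_Brixley) = R_f + β × MRP = 2.8419% + 1.1074 × 6.7707% = 10.34%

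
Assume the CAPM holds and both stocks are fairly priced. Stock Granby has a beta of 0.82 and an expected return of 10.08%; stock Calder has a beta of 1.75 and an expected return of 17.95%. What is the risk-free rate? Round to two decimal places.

3.14%

Both satisfy E(R) = R_f + β·MRP, so the slope of the SML is
MRP = (17.95% − 10.08%) / (1.75 − 0.82) = 7.87% / 0.93 = 8.4624%
R_f = E(R_Granby) − β_Granby·MRP = 10.08% − 0.82 × 8.4624% = 3.1408%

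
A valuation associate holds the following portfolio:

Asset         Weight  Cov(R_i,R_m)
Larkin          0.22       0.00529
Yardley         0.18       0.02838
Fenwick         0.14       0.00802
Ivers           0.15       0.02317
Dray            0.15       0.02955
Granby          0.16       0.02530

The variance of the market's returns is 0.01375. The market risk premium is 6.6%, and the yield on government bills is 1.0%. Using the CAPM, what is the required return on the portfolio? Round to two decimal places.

10.29%

β_Larkin = 0.00529 / 0.01375 = 0.3847
β_Yardley = 0.02838 / 0.01375 = 2.0640
β_Fenwick = 0.00802 / 0.01375 = 0.5833
β_Ivers = 0.02317 / 0.01375 = 1.6851
β_Dray = 0.02955 / 0.01375 = 2.1491
β_Granby = 0.02530 / 0.01375 = 1.8400
β_P = Σ w_i β_i = 0.22×0.3847 + 0.18×2.0640 + 0.14×0.5833 + 0.15×1.6851 + 0.15×2.1491 + 0.16×1.8400 = 1.4073
E(R_P) = R_f + β_P × MRP = 1.0% + 1.4073 × 6.6% = 10.29%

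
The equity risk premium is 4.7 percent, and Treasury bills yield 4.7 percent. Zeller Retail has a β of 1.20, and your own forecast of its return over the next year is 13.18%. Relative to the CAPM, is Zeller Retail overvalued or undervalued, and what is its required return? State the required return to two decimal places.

Undervalued; required return 10.34%

Required return = R_f + β·MRP = 4.7% + 1.20 × 4.7% = 10.34%
Forecast 13.18% > required 10.34% → the stock plots above the SML → undervalued.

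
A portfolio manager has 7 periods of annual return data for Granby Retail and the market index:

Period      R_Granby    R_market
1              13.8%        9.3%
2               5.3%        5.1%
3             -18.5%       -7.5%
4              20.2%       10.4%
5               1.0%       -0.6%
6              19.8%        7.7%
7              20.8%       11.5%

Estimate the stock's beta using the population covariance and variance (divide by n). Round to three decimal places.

2.021

Mean R_i = (13.8 + 5.3 − 18.5 + 20.2 + 1.0 + 19.8 + 20.8) / 7 = 8.9143%
Mean R_m = (9.3 + 5.1 − 7.5 + 10.4 − 0.6 + 7.7 + 11.5) / 7 = 5.1286%
Σ(R_i − R̄_i)(R_m − R̄_m) = 575.2371  ⇒  Cov = 575.2371 / 7 = 82.1767
Σ(R_m − R̄_m)² = 284.6943  ⇒  Var(R_m) = 284.6943 / 7 = 40.6706
β = Cov / Var(R_m) = 82.1767 / 40.6706 = 2.0205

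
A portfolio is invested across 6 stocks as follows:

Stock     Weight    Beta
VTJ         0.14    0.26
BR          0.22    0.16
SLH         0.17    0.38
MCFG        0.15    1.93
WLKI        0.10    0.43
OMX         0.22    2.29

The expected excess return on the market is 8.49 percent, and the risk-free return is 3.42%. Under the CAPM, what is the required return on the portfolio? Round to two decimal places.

11.68%

β_P = Σ w_i β_i = 0.14×0.26 + 0.22×0.16 + 0.17×0.38 + 0.15×1.93 + 0.10×0.43 + 0.22×2.29 = 0.9725
E(R_P) = R_f + β_P × MRP = 3.42% + 0.9725 × 8.49% = 11.68%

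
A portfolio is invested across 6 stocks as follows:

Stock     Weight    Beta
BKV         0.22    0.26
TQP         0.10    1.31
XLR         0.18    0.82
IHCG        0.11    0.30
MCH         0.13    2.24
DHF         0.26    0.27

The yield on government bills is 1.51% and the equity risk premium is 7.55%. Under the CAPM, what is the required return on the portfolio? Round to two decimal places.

β_P = Σ w_i β_i = 0.22×0.26 + 0.10×1.31 + 0.18×0.82 + 0.11×0.30 + 0.13×2.24 + 0.26×0.27 = 0.7302
E(R_P) = R_f + β_P × MRP = 1.51% + 0.7302 × 7.55% = 7.02%

7.02%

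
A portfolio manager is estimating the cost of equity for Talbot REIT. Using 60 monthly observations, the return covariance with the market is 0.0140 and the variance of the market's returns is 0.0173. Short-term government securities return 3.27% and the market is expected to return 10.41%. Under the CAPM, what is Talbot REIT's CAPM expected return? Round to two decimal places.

9.05%

β = Cov(R_i, R_m) / Var(R_m) = 0.0140 / 0.0173 = 0.8092
MRP = 10.41% − 3.27% = 7.14%
E(R) = R_f + β × MRP = 3.27% + 0.8092 × 7.14% = 9.05%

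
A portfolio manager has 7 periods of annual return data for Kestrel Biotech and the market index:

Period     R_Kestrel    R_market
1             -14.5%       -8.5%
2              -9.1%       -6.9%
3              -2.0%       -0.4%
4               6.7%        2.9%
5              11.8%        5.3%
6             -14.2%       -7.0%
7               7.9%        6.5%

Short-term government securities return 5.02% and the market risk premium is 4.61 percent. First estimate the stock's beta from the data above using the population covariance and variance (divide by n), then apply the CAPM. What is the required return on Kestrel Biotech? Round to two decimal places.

12.83%

Mean R_i = (-14.5 − 9.1 − 2.0 + 6.7 + 11.8 − 14.2 + 7.9) / 7 = -1.9143%
Mean R_m = (-8.5 − 6.9 − 0.4 + 2.9 + 5.3 − 7.0 + 6.5) / 7 = -1.1571%
Σ(R_i − R̄_i)(R_m − R̄_m) = 404.0543  ⇒  Cov = 404.0543 / 7 = 57.7220
Σ(R_m − R̄_m)² = 238.3971  ⇒  Var(R_m) = 238.3971 / 7 = 34.0567
β = Cov / Var(R_m) = 57.7220 / 34.0567 = 1.6949
E(R) = R_f + β × MRP = 5.02% + 1.6949 × 4.61% = 12.83%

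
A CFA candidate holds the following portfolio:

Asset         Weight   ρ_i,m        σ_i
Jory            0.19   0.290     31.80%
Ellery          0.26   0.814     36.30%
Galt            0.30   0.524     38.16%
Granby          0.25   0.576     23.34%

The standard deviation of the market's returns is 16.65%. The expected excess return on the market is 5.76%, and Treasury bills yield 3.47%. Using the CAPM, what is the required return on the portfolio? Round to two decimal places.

β_Jory = 0.290 × 31.80% / 16.65% = 0.5539
β_Ellery = 0.814 × 36.30% / 16.65% = 1.7747
β_Galt = 0.524 × 38.16% / 16.65% = 1.2010
β_Granby = 0.576 × 23.34% / 16.65% = 0.8074
β_P = Σ w_i β_i = 0.19×0.5539 + 0.26×1.7747 + 0.30×1.2010 + 0.25×0.8074 = 1.1288
E(R_P) = R_f + β_P × MRP = 3.47% + 1.1288 × 5.76% = 9.97%

9.97%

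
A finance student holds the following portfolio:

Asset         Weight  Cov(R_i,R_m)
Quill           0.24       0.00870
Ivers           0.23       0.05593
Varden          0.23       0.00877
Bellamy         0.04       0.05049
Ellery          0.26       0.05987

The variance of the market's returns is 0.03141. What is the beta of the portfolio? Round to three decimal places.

1.100

β_Quill = 0.00870 / 0.03141 = 0.2770
β_Ivers = 0.05593 / 0.03141 = 1.7806
β_Varden = 0.00877 / 0.03141 = 0.2792
β_Bellamy = 0.05049 / 0.03141 = 1.6074
β_Ellery = 0.05987 / 0.03141 = 1.9061
β_P = Σ w_i β_i = 0.24×0.2770 + 0.23×1.7806 + 0.23×0.2792 + 0.04×1.6074 + 0.26×1.9061 = 1.1001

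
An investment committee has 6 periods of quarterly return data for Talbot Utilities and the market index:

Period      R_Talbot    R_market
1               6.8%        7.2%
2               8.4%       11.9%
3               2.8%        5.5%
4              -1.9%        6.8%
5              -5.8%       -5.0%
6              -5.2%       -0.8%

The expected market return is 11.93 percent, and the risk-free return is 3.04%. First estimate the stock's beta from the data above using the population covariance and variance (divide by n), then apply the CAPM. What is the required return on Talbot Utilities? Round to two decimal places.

10.81%

Mean R_i = (6.8 + 8.4 + 2.8 − 1.9 − 5.8 − 5.2) / 6 = 0.8500%
Mean R_m = (7.2 + 11.9 + 5.5 + 6.8 − 5.0 − 0.8) / 6 = 4.2667%
Σ(R_i − R̄_i)(R_m − R̄_m) = 162.8000  ⇒  Cov = 162.8000 / 6 = 27.1333
Σ(R_m − R̄_m)² = 186.3533  ⇒  Var(R_m) = 186.3533 / 6 = 31.0589
β = Cov / Var(R_m) = 27.1333 / 31.0589 = 0.8736
MRP = 11.93% − 3.04% = 8.89%
E(R) = R_f + β × MRP = 3.04% + 0.8736 × 8.89% = 10.81%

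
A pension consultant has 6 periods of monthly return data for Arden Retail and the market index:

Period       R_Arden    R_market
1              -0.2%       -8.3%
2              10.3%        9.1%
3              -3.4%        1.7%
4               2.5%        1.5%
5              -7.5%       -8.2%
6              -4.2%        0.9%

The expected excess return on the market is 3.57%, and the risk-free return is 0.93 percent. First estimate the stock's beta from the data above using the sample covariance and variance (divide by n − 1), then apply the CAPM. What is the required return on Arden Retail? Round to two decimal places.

3.33%

Mean R_i = (-0.2 + 10.3 − 3.4 + 2.5 − 7.5 − 4.2) / 6 = -0.4167%
Mean R_m = (-8.3 + 9.1 + 1.7 + 1.5 − 8.2 + 0.9) / 6 = -0.5500%
Σ(R_i − R̄_i)(R_m − R̄_m) = 149.7050  ⇒  Cov = 149.7050 / 5 = 29.9410
Σ(R_m − R̄_m)² = 223.0750  ⇒  Var(R_m) = 223.0750 / 5 = 44.6150
β = Cov / Var(R_m) = 29.9410 / 44.6150 = 0.6711
E(R) = R_f + β × MRP = 0.93% + 0.6711 × 3.57% = 3.33%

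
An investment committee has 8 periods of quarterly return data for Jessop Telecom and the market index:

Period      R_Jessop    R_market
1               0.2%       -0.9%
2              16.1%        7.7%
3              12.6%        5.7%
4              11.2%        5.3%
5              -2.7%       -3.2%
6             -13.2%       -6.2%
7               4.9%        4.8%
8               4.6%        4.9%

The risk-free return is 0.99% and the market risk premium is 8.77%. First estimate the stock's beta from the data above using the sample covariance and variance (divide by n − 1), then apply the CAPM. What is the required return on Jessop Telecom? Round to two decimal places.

Mean R_i = (0.2 + 16.1 + 12.6 + 11.2 − 2.7 − 13.2 + 4.9 + 4.6) / 8 = 4.2125%
Mean R_m = (-0.9 + 7.7 + 5.7 + 5.3 − 3.2 − 6.2 + 4.8 + 4.9) / 8 = 2.2625%
Σ(R_i − R̄_i)(R_m − R̄_m) = 315.2638  ⇒  Cov = 315.2638 / 7 = 45.0377
Σ(R_m − R̄_m)² = 175.4588  ⇒  Var(R_m) = 175.4588 / 7 = 25.0655
β = Cov / Var(R_m) = 45.0377 / 25.0655 = 1.7968
E(R) = R_f + β × MRP = 0.99% + 1.7968 × 8.77% = 16.75%

16.75%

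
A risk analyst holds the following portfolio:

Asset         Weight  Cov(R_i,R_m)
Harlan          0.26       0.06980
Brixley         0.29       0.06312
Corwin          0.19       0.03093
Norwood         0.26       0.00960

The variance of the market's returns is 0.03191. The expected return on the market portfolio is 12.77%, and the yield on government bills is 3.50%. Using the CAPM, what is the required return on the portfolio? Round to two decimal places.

β_Harlan = 0.06980 / 0.03191 = 2.1874
β_Brixley = 0.06312 / 0.03191 = 1.9781
β_Corwin = 0.03093 / 0.03191 = 0.9693
β_Norwood = 0.00960 / 0.03191 = 0.3008
β_P = Σ w_i β_i = 0.26×2.1874 + 0.29×1.9781 + 0.19×0.9693 + 0.26×0.3008 = 1.4047
MRP = 12.77% − 3.50% = 9.27%
E(R_P) = R_f + β_P × MRP = 3.50% + 1.4047 × 9.27% = 16.52%

16.52%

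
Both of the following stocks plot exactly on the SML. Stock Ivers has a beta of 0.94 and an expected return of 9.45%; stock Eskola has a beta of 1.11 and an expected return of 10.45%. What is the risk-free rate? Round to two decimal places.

Both satisfy E(R) = R_f + β·MRP, so the slope of the SML is
MRP = (10.45% − 9.45%) / (1.11 − 0.94) = 1.00% / 0.17 = 5.8824%
R_f = E(R_Ivers) − β_Ivers·MRP = 9.45% − 0.94 × 5.8824% = 3.9205%

3.92%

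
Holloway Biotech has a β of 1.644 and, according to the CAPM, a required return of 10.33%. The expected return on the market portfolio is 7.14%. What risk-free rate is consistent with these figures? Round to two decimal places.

E(R) = R_f + β(E(R_m) − R_f) = R_f(1 − β) + β·E(R_m)
10.33% = R_f × (1 − 1.644) + 1.644 × 7.14%
10.33% = R_f × -0.644 + 11.73816%
R_f = (10.33% − 11.73816%) / -0.644 = 2.19%

2.19%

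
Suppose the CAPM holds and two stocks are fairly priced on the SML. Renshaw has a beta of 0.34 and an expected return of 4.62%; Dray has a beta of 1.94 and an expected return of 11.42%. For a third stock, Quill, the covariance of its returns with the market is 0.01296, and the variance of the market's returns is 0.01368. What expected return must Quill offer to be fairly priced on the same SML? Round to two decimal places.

MRP = (11.42% − 4.62%) / (1.94 − 0.34) = 4.2500%
R_f = 4.62% − 0.34 × 4.2500% = 3.1750%
β_Quill = Cov / Var(R_m) = 0.01296 / 0.01368 = 0.9474
E(R_Quill) = R_f + β × MRP = 3.1750% + 0.9474 × 4.2500% = 7.20%

7.20%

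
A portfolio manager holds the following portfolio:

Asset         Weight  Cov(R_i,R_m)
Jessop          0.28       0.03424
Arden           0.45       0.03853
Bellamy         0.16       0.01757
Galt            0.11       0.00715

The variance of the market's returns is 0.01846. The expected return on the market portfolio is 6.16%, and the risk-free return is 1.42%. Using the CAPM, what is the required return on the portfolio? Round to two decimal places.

9.26%

β_Jessop = 0.03424 / 0.01846 = 1.8548
β_Arden = 0.03853 / 0.01846 = 2.0872
β_Bellamy = 0.01757 / 0.01846 = 0.9518
β_Galt = 0.00715 / 0.01846 = 0.3873
β_P = Σ w_i β_i = 0.28×1.8548 + 0.45×2.0872 + 0.16×0.9518 + 0.11×0.3873 = 1.6535
MRP = 6.16% − 1.42% = 4.74%
E(R_P) = R_f + β_P × MRP = 1.42% + 1.6535 × 4.74% = 9.26%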